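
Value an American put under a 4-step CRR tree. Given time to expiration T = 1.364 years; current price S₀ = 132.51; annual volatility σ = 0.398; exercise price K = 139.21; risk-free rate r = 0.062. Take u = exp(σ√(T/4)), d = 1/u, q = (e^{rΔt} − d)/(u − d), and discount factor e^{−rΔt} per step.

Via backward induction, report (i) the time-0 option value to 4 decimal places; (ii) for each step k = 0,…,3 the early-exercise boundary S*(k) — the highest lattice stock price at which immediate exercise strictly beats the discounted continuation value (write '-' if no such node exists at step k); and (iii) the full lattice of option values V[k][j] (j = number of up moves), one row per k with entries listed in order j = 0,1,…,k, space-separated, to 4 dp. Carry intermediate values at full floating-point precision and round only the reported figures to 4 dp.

price = 23.4433
boundary = - - 83.2487 105.0299
tree:
23.4433
37.0210 10.2085
55.9613 18.7484 1.6855
73.2255 34.1801 3.3605 0.0000
86.9095 55.9613 6.7000 0.0000 0.0000

params: Δt=0.34100 u=1.26164 d=0.79262 q=0.48771 e^(-rΔt)=0.97908
t_4 payoffs: 86.9095 55.9613 6.7000 0.0000 0.0000
t_3: node(3,0) S=65.9845 payoff=73.2255 vs cont=70.3132 → 73.2255 [stop]  node(3,1) S=105.0299 payoff=34.1801 vs cont=31.2678 → 34.1801 [stop]  node(3,2) S=167.1800 payoff=0.0000 vs cont=3.3605 → 3.3605 [wait]  node(3,3) S=266.1066 payoff=0.0000 vs cont=0.0000 → 0.0000 [wait]  ⇒ S*(3)=105.0299
t_2: node(2,0) S=83.2487 payoff=55.9613 vs cont=53.0490 → 55.9613 [stop]  node(2,1) S=132.5100 payoff=6.7000 vs cont=18.7484 → 18.7484 [wait]  node(2,2) S=210.9211 payoff=0.0000 vs cont=1.6855 → 1.6855 [wait]  ⇒ S*(2)=83.2487
t_1: node(1,0) S=105.0299 payoff=34.1801 vs cont=37.0210 → 37.0210 [wait]  node(1,1) S=167.1800 payoff=0.0000 vs cont=10.2085 → 10.2085 [wait]  ⇒ S*(1)=-
t_0: node(0,0) S=132.5100 payoff=6.7000 vs cont=23.4433 → 23.4433 [wait]  ⇒ S*(0)=-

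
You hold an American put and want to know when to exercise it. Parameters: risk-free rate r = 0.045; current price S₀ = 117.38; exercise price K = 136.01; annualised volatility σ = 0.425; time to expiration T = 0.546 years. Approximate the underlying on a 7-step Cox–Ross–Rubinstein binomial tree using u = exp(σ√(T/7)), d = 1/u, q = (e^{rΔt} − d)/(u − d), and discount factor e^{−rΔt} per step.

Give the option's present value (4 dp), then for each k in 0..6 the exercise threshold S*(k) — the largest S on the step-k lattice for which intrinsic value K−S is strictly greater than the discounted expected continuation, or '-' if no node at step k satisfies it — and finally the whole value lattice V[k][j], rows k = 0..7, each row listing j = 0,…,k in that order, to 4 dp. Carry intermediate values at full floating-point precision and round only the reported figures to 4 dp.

Δt=0.07800, u=1.12603, d=0.88808, q=0.48514, disc=e^(-rΔt)=0.99650
k=7 terminal: V=max(K-S,0) → 84.8712 71.1691 53.7958 31.7674 3.8369 0.0000 0.0000 0.0000
k=6: j=0 S=57.5837 intr=78.4263 cont=77.9497 V=78.4263[EX]; j=1 S=73.0126 intr=62.9974 cont=62.5208 V=62.9974[EX]; j=2 S=92.5755 intr=43.4345 cont=42.9579 V=43.4345[EX]; j=3 S=117.3800 intr=18.6300 cont=18.1534 V=18.6300[EX]; j=4 S=148.8306 intr=0.0000 cont=1.9685 V=1.9685[hold]; j=5 S=188.7080 intr=0.0000 cont=0.0000 V=0.0000[hold]; j=6 S=239.2700 intr=0.0000 cont=0.0000 V=0.0000[hold]  S*(6)=117.3800
k=5: j=0 S=64.8409 intr=71.1691 cont=70.6926 V=71.1691[EX]; j=1 S=82.2142 intr=53.7958 cont=53.3192 V=53.7958[EX]; j=2 S=104.2426 intr=31.7674 cont=31.2909 V=31.7674[EX]; j=3 S=132.1731 intr=3.8369 cont=10.5099 V=10.5099[hold]; j=4 S=167.5873 intr=0.0000 cont=1.0100 V=1.0100[hold]; j=5 S=212.4904 intr=0.0000 cont=0.0000 V=0.0000[hold]  S*(5)=104.2426
k=4: j=0 S=73.0126 intr=62.9974 cont=62.5208 V=62.9974[EX]; j=1 S=92.5755 intr=43.4345 cont=42.9579 V=43.4345[EX]; j=2 S=117.3800 intr=18.6300 cont=21.3795 V=21.3795[hold]; j=3 S=148.8306 intr=0.0000 cont=5.8805 V=5.8805[hold]; j=4 S=188.7080 intr=0.0000 cont=0.5182 V=0.5182[hold]  S*(4)=92.5755
k=3: j=0 S=82.2142 intr=53.7958 cont=53.3192 V=53.7958[EX]; j=1 S=104.2426 intr=31.7674 cont=32.6201 V=32.6201[hold]; j=2 S=132.1731 intr=3.8369 cont=13.8118 V=13.8118[hold]; j=3 S=167.5873 intr=0.0000 cont=3.2675 V=3.2675[hold]  S*(3)=82.2142
k=2: j=0 S=92.5755 intr=43.4345 cont=43.3701 V=43.4345[EX]; j=1 S=117.3800 intr=18.6300 cont=23.4131 V=23.4131[hold]; j=2 S=148.8306 intr=0.0000 cont=8.6659 V=8.6659[hold]  S*(2)=92.5755
k=1: j=0 S=104.2426 intr=31.7674 cont=33.6032 V=33.6032[hold]; j=1 S=132.1731 intr=3.8369 cont=16.2017 V=16.2017[hold]  S*(1)=-
k=0: j=0 S=117.3800 intr=18.6300 cont=25.0729 V=25.0729[hold]  S*(0)=-

price = 25.0729
boundary = - - 92.5755 82.2142 92.5755 104.2426 117.3800
tree:
25.0729
33.6032 16.2017
43.4345 23.4131 8.6659
53.7958 32.6201 13.8118 3.2675
62.9974 43.4345 21.3795 5.8805 0.5182
71.1691 53.7958 31.7674 10.5099 1.0100 0.0000
78.4263 62.9974 43.4345 18.6300 1.9685 0.0000 0.0000
84.8712 71.1691 53.7958 31.7674 3.8369 0.0000 0.0000 0.0000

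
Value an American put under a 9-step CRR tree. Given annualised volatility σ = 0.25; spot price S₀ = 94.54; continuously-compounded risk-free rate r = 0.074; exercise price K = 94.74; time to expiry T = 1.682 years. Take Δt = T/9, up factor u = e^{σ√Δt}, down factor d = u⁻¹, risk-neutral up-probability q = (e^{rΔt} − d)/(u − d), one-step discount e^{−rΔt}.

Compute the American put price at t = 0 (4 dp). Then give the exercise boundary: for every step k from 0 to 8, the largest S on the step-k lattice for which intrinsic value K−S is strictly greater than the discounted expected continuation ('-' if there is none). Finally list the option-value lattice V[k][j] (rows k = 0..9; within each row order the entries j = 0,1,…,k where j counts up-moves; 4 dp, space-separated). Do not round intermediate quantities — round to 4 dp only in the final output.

price = 8.2848
boundary = - - 76.1625 68.3604 76.1625 68.3604 76.1625 68.3604 76.1625
tree:
8.2848
12.5919 4.7904
18.5775 7.7640 2.3540
26.3796 12.2182 4.1296 0.8859
33.3826 18.5775 7.0587 1.7143 0.1956
39.6681 26.3796 11.6838 3.2588 0.4287 0.0000
45.3097 33.3826 18.5775 6.0503 0.9393 0.0000 0.0000
50.3734 39.6681 26.3796 10.8680 2.0584 0.0000 0.0000 0.0000
54.9184 45.3097 33.3826 18.5775 4.5108 0.0000 0.0000 0.0000 0.0000
58.9978 50.3734 39.6681 26.3796 9.8848 0.0000 0.0000 0.0000 0.0000 0.0000

Δt=0.18689  u=1.11413  d=0.89756  q=0.53731  discount=0.98627
step 9 (expiry): payoffs max(K−S,0) = 58.9978 50.3734 39.6681 26.3796 9.8848 0.0000 0.0000 0.0000 0.0000 0.0000
step 8: (k=8,j=0): S=39.8216, (K−S)⁺=54.9184, hold=53.6172 ⇒ V=54.9184 exercise | (k=8,j=1): S=49.4303, (K−S)⁺=45.3097, hold=44.0085 ⇒ V=45.3097 exercise | (k=8,j=2): S=61.3574, (K−S)⁺=33.3826, hold=32.0813 ⇒ V=33.3826 exercise | (k=8,j=3): S=76.1625, (K−S)⁺=18.5775, hold=17.2762 ⇒ V=18.5775 exercise | (k=8,j=4): S=94.5400, (K−S)⁺=0.2000, hold=4.5108 ⇒ V=4.5108 continue | (k=8,j=5): S=117.3518, (K−S)⁺=0.0000, hold=0.0000 ⇒ V=0.0000 continue | (k=8,j=6): S=145.6679, (K−S)⁺=0.0000, hold=0.0000 ⇒ V=0.0000 continue | (k=8,j=7): S=180.8165, (K−S)⁺=0.0000, hold=0.0000 ⇒ V=0.0000 continue | (k=8,j=8): S=224.4462, (K−S)⁺=0.0000, hold=0.0000 ⇒ V=0.0000 continue  boundary S*=76.1625
step 7: (k=7,j=0): S=44.3666, (K−S)⁺=50.3734, hold=49.0722 ⇒ V=50.3734 exercise | (k=7,j=1): S=55.0719, (K−S)⁺=39.6681, hold=38.3669 ⇒ V=39.6681 exercise | (k=7,j=2): S=68.3604, (K−S)⁺=26.3796, hold=25.0784 ⇒ V=26.3796 exercise | (k=7,j=3): S=84.8552, (K−S)⁺=9.8848, hold=10.8680 ⇒ V=10.8680 continue | (k=7,j=4): S=105.3301, (K−S)⁺=0.0000, hold=2.0584 ⇒ V=2.0584 continue | (k=7,j=5): S=130.7455, (K−S)⁺=0.0000, hold=0.0000 ⇒ V=0.0000 continue | (k=7,j=6): S=162.2935, (K−S)⁺=0.0000, hold=0.0000 ⇒ V=0.0000 continue | (k=7,j=7): S=201.4537, (K−S)⁺=0.0000, hold=0.0000 ⇒ V=0.0000 continue  boundary S*=68.3604
step 6: (k=6,j=0): S=49.4303, (K−S)⁺=45.3097, hold=44.0085 ⇒ V=45.3097 exercise | (k=6,j=1): S=61.3574, (K−S)⁺=33.3826, hold=32.0813 ⇒ V=33.3826 exercise | (k=6,j=2): S=76.1625, (K−S)⁺=18.5775, hold=17.7973 ⇒ V=18.5775 exercise | (k=6,j=3): S=94.5400, (K−S)⁺=0.2000, hold=6.0503 ⇒ V=6.0503 continue | (k=6,j=4): S=117.3518, (K−S)⁺=0.0000, hold=0.9393 ⇒ V=0.9393 continue | (k=6,j=5): S=145.6679, (K−S)⁺=0.0000, hold=0.0000 ⇒ V=0.0000 continue | (k=6,j=6): S=180.8165, (K−S)⁺=0.0000, hold=0.0000 ⇒ V=0.0000 continue  boundary S*=76.1625
step 5: (k=5,j=0): S=55.0719, (K−S)⁺=39.6681, hold=38.3669 ⇒ V=39.6681 exercise | (k=5,j=1): S=68.3604, (K−S)⁺=26.3796, hold=25.0784 ⇒ V=26.3796 exercise | (k=5,j=2): S=84.8552, (K−S)⁺=9.8848, hold=11.6838 ⇒ V=11.6838 continue | (k=5,j=3): S=105.3301, (K−S)⁺=0.0000, hold=3.2588 ⇒ V=3.2588 continue | (k=5,j=4): S=130.7455, (K−S)⁺=0.0000, hold=0.4287 ⇒ V=0.4287 continue | (k=5,j=5): S=162.2935, (K−S)⁺=0.0000, hold=0.0000 ⇒ V=0.0000 continue  boundary S*=68.3604
step 4: (k=4,j=0): S=61.3574, (K−S)⁺=33.3826, hold=32.0813 ⇒ V=33.3826 exercise | (k=4,j=1): S=76.1625, (K−S)⁺=18.5775, hold=18.2296 ⇒ V=18.5775 exercise | (k=4,j=2): S=94.5400, (K−S)⁺=0.2000, hold=7.0587 ⇒ V=7.0587 continue | (k=4,j=3): S=117.3518, (K−S)⁺=0.0000, hold=1.7143 ⇒ V=1.7143 continue | (k=4,j=4): S=145.6679, (K−S)⁺=0.0000, hold=0.1956 ⇒ V=0.1956 continue  boundary S*=76.1625
step 3: (k=3,j=0): S=68.3604, (K−S)⁺=26.3796, hold=25.0784 ⇒ V=26.3796 exercise | (k=3,j=1): S=84.8552, (K−S)⁺=9.8848, hold=12.2182 ⇒ V=12.2182 continue | (k=3,j=2): S=105.3301, (K−S)⁺=0.0000, hold=4.1296 ⇒ V=4.1296 continue | (k=3,j=3): S=130.7455, (K−S)⁺=0.0000, hold=0.8859 ⇒ V=0.8859 continue  boundary S*=68.3604
step 2: (k=2,j=0): S=76.1625, (K−S)⁺=18.5775, hold=18.5128 ⇒ V=18.5775 exercise | (k=2,j=1): S=94.5400, (K−S)⁺=0.2000, hold=7.7640 ⇒ V=7.7640 continue | (k=2,j=2): S=117.3518, (K−S)⁺=0.0000, hold=2.3540 ⇒ V=2.3540 continue  boundary S*=76.1625
step 1: (k=1,j=0): S=84.8552, (K−S)⁺=9.8848, hold=12.5919 ⇒ V=12.5919 continue | (k=1,j=1): S=105.3301, (K−S)⁺=0.0000, hold=4.7904 ⇒ V=4.7904 continue  boundary S*=-
step 0: (k=0,j=0): S=94.5400, (K−S)⁺=0.2000, hold=8.2848 ⇒ V=8.2848 continue  boundary S*=-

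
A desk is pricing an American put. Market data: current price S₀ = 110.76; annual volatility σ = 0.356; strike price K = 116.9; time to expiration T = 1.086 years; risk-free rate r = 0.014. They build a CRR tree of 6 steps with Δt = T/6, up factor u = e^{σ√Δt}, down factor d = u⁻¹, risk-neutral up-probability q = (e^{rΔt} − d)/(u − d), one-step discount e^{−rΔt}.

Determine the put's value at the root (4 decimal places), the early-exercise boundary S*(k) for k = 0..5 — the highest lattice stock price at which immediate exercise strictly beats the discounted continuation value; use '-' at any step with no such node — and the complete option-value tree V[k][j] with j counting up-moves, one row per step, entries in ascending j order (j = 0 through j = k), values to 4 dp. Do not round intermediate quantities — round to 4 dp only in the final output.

Δt=0.18100  u=1.16353  d=0.85945  q=0.47055  discount=0.99747
step 6 (expiry): payoffs max(K−S,0) = 72.2603 56.4669 35.0857 6.1400 0.0000 0.0000 0.0000
step 5: (k=5,j=0): S=51.9396, (K−S)⁺=64.9604, hold=64.6646 ⇒ V=64.9604 exercise | (k=5,j=1): S=70.3157, (K−S)⁺=46.5843, hold=46.2885 ⇒ V=46.5843 exercise | (k=5,j=2): S=95.1932, (K−S)⁺=21.7068, hold=21.4109 ⇒ V=21.7068 exercise | (k=5,j=3): S=128.8724, (K−S)⁺=0.0000, hold=3.2426 ⇒ V=3.2426 continue | (k=5,j=4): S=174.4672, (K−S)⁺=0.0000, hold=0.0000 ⇒ V=0.0000 continue | (k=5,j=5): S=236.1933, (K−S)⁺=0.0000, hold=0.0000 ⇒ V=0.0000 continue  boundary S*=95.1932
step 4: (k=4,j=0): S=60.4331, (K−S)⁺=56.4669, hold=56.1710 ⇒ V=56.4669 exercise | (k=4,j=1): S=81.8143, (K−S)⁺=35.0857, hold=34.7899 ⇒ V=35.0857 exercise | (k=4,j=2): S=110.7600, (K−S)⁺=6.1400, hold=12.9855 ⇒ V=12.9855 continue | (k=4,j=3): S=149.9467, (K−S)⁺=0.0000, hold=1.7124 ⇒ V=1.7124 continue | (k=4,j=4): S=202.9975, (K−S)⁺=0.0000, hold=0.0000 ⇒ V=0.0000 continue  boundary S*=81.8143
step 3: (k=3,j=0): S=70.3157, (K−S)⁺=46.5843, hold=46.2885 ⇒ V=46.5843 exercise | (k=3,j=1): S=95.1932, (K−S)⁺=21.7068, hold=24.6239 ⇒ V=24.6239 continue | (k=3,j=2): S=128.8724, (K−S)⁺=0.0000, hold=7.6615 ⇒ V=7.6615 continue | (k=3,j=3): S=174.4672, (K−S)⁺=0.0000, hold=0.9044 ⇒ V=0.9044 continue  boundary S*=70.3157
step 2: (k=2,j=0): S=81.8143, (K−S)⁺=35.0857, hold=36.1591 ⇒ V=36.1591 continue | (k=2,j=1): S=110.7600, (K−S)⁺=6.1400, hold=16.6001 ⇒ V=16.6001 continue | (k=2,j=2): S=149.9467, (K−S)⁺=0.0000, hold=4.4706 ⇒ V=4.4706 continue  boundary S*=-
step 1: (k=1,j=0): S=95.1932, (K−S)⁺=21.7068, hold=26.8873 ⇒ V=26.8873 continue | (k=1,j=1): S=128.8724, (K−S)⁺=0.0000, hold=10.8649 ⇒ V=10.8649 continue  boundary S*=-
step 0: (k=0,j=0): S=110.7600, (K−S)⁺=6.1400, hold=19.2990 ⇒ V=19.2990 continue  boundary S*=-

price = 19.2990
boundary = - - - 70.3157 81.8143 95.1932
tree:
19.2990
26.8873 10.8649
36.1591 16.6001 4.4706
46.5843 24.6239 7.6615 0.9044
56.4669 35.0857 12.9855 1.7124 0.0000
64.9604 46.5843 21.7068 3.2426 0.0000 0.0000
72.2603 56.4669 35.0857 6.1400 0.0000 0.0000 0.0000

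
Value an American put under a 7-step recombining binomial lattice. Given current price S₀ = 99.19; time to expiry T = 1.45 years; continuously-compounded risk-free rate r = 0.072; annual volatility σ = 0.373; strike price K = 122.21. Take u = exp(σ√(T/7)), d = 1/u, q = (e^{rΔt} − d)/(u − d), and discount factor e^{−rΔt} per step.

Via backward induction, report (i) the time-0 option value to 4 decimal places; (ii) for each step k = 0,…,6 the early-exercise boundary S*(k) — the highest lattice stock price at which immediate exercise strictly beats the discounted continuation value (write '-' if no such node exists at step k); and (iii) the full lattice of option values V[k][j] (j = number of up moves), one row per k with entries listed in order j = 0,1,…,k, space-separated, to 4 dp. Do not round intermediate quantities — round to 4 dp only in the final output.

Δt=0.20714, u=1.18502, d=0.84386, q=0.50170, disc=e^(-rΔt)=0.98520
k=7 terminal: V=max(K-S,0) → 91.9843 79.7645 62.6045 38.5071 4.6674 0.0000 0.0000 0.0000
k=6: j=0 S=35.8182 intr=86.3918 cont=84.5826 V=86.3918[EX]; j=1 S=50.2989 intr=71.9111 cont=70.1019 V=71.9111[EX]; j=2 S=70.6339 intr=51.5761 cont=49.7669 V=51.5761[EX]; j=3 S=99.1900 intr=23.0200 cont=21.2108 V=23.0200[EX]; j=4 S=139.2908 intr=0.0000 cont=2.2913 V=2.2913[hold]; j=5 S=195.6036 intr=0.0000 cont=0.0000 V=0.0000[hold]; j=6 S=274.6828 intr=0.0000 cont=0.0000 V=0.0000[hold]  S*(6)=99.1900
k=5: j=0 S=42.4455 intr=79.7645 cont=77.9554 V=79.7645[EX]; j=1 S=59.6055 intr=62.6045 cont=60.7954 V=62.6045[EX]; j=2 S=83.7029 intr=38.5071 cont=36.6979 V=38.5071[EX]; j=3 S=117.5426 intr=4.6674 cont=12.4335 V=12.4335[hold]; j=4 S=165.0630 intr=0.0000 cont=1.1249 V=1.1249[hold]; j=5 S=231.7951 intr=0.0000 cont=0.0000 V=0.0000[hold]  S*(5)=83.7029
k=4: j=0 S=50.2989 intr=71.9111 cont=70.1019 V=71.9111[EX]; j=1 S=70.6339 intr=51.5761 cont=49.7669 V=51.5761[EX]; j=2 S=99.1900 intr=23.0200 cont=25.0494 V=25.0494[hold]; j=3 S=139.2908 intr=0.0000 cont=6.6598 V=6.6598[hold]; j=4 S=195.6036 intr=0.0000 cont=0.5522 V=0.5522[hold]  S*(4)=70.6339
k=3: j=0 S=59.6055 intr=62.6045 cont=60.7954 V=62.6045[EX]; j=1 S=83.7029 intr=38.5071 cont=37.7010 V=38.5071[EX]; j=2 S=117.5426 intr=4.6674 cont=15.5890 V=15.5890[hold]; j=3 S=165.0630 intr=0.0000 cont=3.5424 V=3.5424[hold]  S*(3)=83.7029
k=2: j=0 S=70.6339 intr=51.5761 cont=49.7669 V=51.5761[EX]; j=1 S=99.1900 intr=23.0200 cont=26.6092 V=26.6092[hold]; j=2 S=139.2908 intr=0.0000 cont=9.4039 V=9.4039[hold]  S*(2)=70.6339
k=1: j=0 S=83.7029 intr=38.5071 cont=38.4720 V=38.5071[EX]; j=1 S=117.5426 intr=4.6674 cont=17.7111 V=17.7111[hold]  S*(1)=83.7029
k=0: j=0 S=99.1900 intr=23.0200 cont=27.6580 V=27.6580[hold]  S*(0)=-

price = 27.6580
boundary = - 83.7029 70.6339 83.7029 70.6339 83.7029 99.1900
tree:
27.6580
38.5071 17.7111
51.5761 26.6092 9.4039
62.6045 38.5071 15.5890 3.5424
71.9111 51.5761 25.0494 6.6598 0.5522
79.7645 62.6045 38.5071 12.4335 1.1249 0.0000
86.3918 71.9111 51.5761 23.0200 2.2913 0.0000 0.0000
91.9843 79.7645 62.6045 38.5071 4.6674 0.0000 0.0000 0.0000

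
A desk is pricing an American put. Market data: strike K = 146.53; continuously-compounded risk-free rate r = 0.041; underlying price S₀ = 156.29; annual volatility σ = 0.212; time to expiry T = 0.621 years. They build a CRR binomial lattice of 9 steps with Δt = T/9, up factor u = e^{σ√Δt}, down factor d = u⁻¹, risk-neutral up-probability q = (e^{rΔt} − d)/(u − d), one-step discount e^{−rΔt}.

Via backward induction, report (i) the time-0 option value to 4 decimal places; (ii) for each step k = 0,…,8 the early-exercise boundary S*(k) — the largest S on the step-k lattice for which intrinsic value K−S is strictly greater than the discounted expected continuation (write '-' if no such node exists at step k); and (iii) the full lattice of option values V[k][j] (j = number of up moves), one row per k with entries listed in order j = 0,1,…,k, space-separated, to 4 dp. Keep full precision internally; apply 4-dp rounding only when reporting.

price = 4.6959
boundary = - - - - 125.0810 118.3059 125.0810 132.2441 125.0810
tree:
4.6959
7.1981 2.3322
10.7269 3.8680 0.8785
15.4651 6.2613 1.6037 0.1909
21.4490 9.8361 2.8820 0.3918 0.0000
28.2241 14.8794 5.0742 0.8043 0.0000 0.0000
34.6322 21.4490 8.6878 1.6512 0.0000 0.0000 0.0000
40.6932 28.2241 14.2859 3.3898 0.0000 0.0000 0.0000 0.0000
46.4259 34.6322 21.4490 6.9589 0.0000 0.0000 0.0000 0.0000 0.0000
51.8481 40.6932 28.2241 14.2859 0.0000 0.0000 0.0000 0.0000 0.0000 0.0000

Δt=0.06900  u=1.05727  d=0.94583  q=0.51150  discount=0.99717
step 9 (expiry): payoffs max(K−S,0) = 51.8481 40.6932 28.2241 14.2859 0.0000 0.0000 0.0000 0.0000 0.0000 0.0000
step 8: (k=8,j=0): S=100.1041, (K−S)⁺=46.4259, hold=46.0120 ⇒ V=46.4259 exercise | (k=8,j=1): S=111.8978, (K−S)⁺=34.6322, hold=34.2182 ⇒ V=34.6322 exercise | (k=8,j=2): S=125.0810, (K−S)⁺=21.4490, hold=21.0350 ⇒ V=21.4490 exercise | (k=8,j=3): S=139.8174, (K−S)⁺=6.7126, hold=6.9589 ⇒ V=6.9589 continue | (k=8,j=4): S=156.2900, (K−S)⁺=0.0000, hold=0.0000 ⇒ V=0.0000 continue | (k=8,j=5): S=174.7033, (K−S)⁺=0.0000, hold=0.0000 ⇒ V=0.0000 continue | (k=8,j=6): S=195.2859, (K−S)⁺=0.0000, hold=0.0000 ⇒ V=0.0000 continue | (k=8,j=7): S=218.2935, (K−S)⁺=0.0000, hold=0.0000 ⇒ V=0.0000 continue | (k=8,j=8): S=244.0117, (K−S)⁺=0.0000, hold=0.0000 ⇒ V=0.0000 continue  boundary S*=125.0810
step 7: (k=7,j=0): S=105.8368, (K−S)⁺=40.6932, hold=40.2792 ⇒ V=40.6932 exercise | (k=7,j=1): S=118.3059, (K−S)⁺=28.2241, hold=27.8101 ⇒ V=28.2241 exercise | (k=7,j=2): S=132.2441, (K−S)⁺=14.2859, hold=13.9975 ⇒ V=14.2859 exercise | (k=7,j=3): S=147.8244, (K−S)⁺=0.0000, hold=3.3898 ⇒ V=3.3898 continue | (k=7,j=4): S=165.2404, (K−S)⁺=0.0000, hold=0.0000 ⇒ V=0.0000 continue | (k=7,j=5): S=184.7081, (K−S)⁺=0.0000, hold=0.0000 ⇒ V=0.0000 continue | (k=7,j=6): S=206.4695, (K−S)⁺=0.0000, hold=0.0000 ⇒ V=0.0000 continue | (k=7,j=7): S=230.7946, (K−S)⁺=0.0000, hold=0.0000 ⇒ V=0.0000 continue  boundary S*=132.2441
step 6: (k=6,j=0): S=111.8978, (K−S)⁺=34.6322, hold=34.2182 ⇒ V=34.6322 exercise | (k=6,j=1): S=125.0810, (K−S)⁺=21.4490, hold=21.0350 ⇒ V=21.4490 exercise | (k=6,j=2): S=139.8174, (K−S)⁺=6.7126, hold=8.6878 ⇒ V=8.6878 continue | (k=6,j=3): S=156.2900, (K−S)⁺=0.0000, hold=1.6512 ⇒ V=1.6512 continue | (k=6,j=4): S=174.7033, (K−S)⁺=0.0000, hold=0.0000 ⇒ V=0.0000 continue | (k=6,j=5): S=195.2859, (K−S)⁺=0.0000, hold=0.0000 ⇒ V=0.0000 continue | (k=6,j=6): S=218.2935, (K−S)⁺=0.0000, hold=0.0000 ⇒ V=0.0000 continue  boundary S*=125.0810
step 5: (k=5,j=0): S=118.3059, (K−S)⁺=28.2241, hold=27.8101 ⇒ V=28.2241 exercise | (k=5,j=1): S=132.2441, (K−S)⁺=14.2859, hold=14.8794 ⇒ V=14.8794 continue | (k=5,j=2): S=147.8244, (K−S)⁺=0.0000, hold=5.0742 ⇒ V=5.0742 continue | (k=5,j=3): S=165.2404, (K−S)⁺=0.0000, hold=0.8043 ⇒ V=0.8043 continue | (k=5,j=4): S=184.7081, (K−S)⁺=0.0000, hold=0.0000 ⇒ V=0.0000 continue | (k=5,j=5): S=206.4695, (K−S)⁺=0.0000, hold=0.0000 ⇒ V=0.0000 continue  boundary S*=118.3059
step 4: (k=4,j=0): S=125.0810, (K−S)⁺=21.4490, hold=21.3378 ⇒ V=21.4490 exercise | (k=4,j=1): S=139.8174, (K−S)⁺=6.7126, hold=9.8361 ⇒ V=9.8361 continue | (k=4,j=2): S=156.2900, (K−S)⁺=0.0000, hold=2.8820 ⇒ V=2.8820 continue | (k=4,j=3): S=174.7033, (K−S)⁺=0.0000, hold=0.3918 ⇒ V=0.3918 continue | (k=4,j=4): S=195.2859, (K−S)⁺=0.0000, hold=0.0000 ⇒ V=0.0000 continue  boundary S*=125.0810
step 3: (k=3,j=0): S=132.2441, (K−S)⁺=14.2859, hold=15.4651 ⇒ V=15.4651 continue | (k=3,j=1): S=147.8244, (K−S)⁺=0.0000, hold=6.2613 ⇒ V=6.2613 continue | (k=3,j=2): S=165.2404, (K−S)⁺=0.0000, hold=1.6037 ⇒ V=1.6037 continue | (k=3,j=3): S=184.7081, (K−S)⁺=0.0000, hold=0.1909 ⇒ V=0.1909 continue  boundary S*=-
step 2: (k=2,j=0): S=139.8174, (K−S)⁺=6.7126, hold=10.7269 ⇒ V=10.7269 continue | (k=2,j=1): S=156.2900, (K−S)⁺=0.0000, hold=3.8680 ⇒ V=3.8680 continue | (k=2,j=2): S=174.7033, (K−S)⁺=0.0000, hold=0.8785 ⇒ V=0.8785 continue  boundary S*=-
step 1: (k=1,j=0): S=147.8244, (K−S)⁺=0.0000, hold=7.1981 ⇒ V=7.1981 continue | (k=1,j=1): S=165.2404, (K−S)⁺=0.0000, hold=2.3322 ⇒ V=2.3322 continue  boundary S*=-
step 0: (k=0,j=0): S=156.2900, (K−S)⁺=0.0000, hold=4.6959 ⇒ V=4.6959 continue  boundary S*=-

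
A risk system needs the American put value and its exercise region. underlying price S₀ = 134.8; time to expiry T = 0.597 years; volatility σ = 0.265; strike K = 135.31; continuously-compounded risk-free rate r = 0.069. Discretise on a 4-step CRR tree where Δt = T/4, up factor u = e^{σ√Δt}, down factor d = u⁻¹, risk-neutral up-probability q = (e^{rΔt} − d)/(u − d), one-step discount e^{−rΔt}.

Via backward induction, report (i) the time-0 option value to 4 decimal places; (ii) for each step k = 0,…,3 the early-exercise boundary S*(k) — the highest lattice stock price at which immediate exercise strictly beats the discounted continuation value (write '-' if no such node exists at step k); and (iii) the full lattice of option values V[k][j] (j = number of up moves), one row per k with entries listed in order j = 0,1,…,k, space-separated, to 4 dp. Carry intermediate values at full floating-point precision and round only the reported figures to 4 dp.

Δt=0.14925, u=1.10780, d=0.90269, q=0.52490, disc=e^(-rΔt)=0.98975
k=4 terminal: V=max(K-S,0) → 45.8060 25.4686 0.5100 0.0000 0.0000
k=3: j=0 S=99.1527 intr=36.1573 cont=34.7710 V=36.1573[EX]; j=1 S=121.6825 intr=13.6275 cont=12.2412 V=13.6275[EX]; j=2 S=149.3316 intr=0.0000 cont=0.2398 V=0.2398[hold]; j=3 S=183.2633 intr=0.0000 cont=0.0000 V=0.0000[hold]  S*(3)=121.6825
k=2: j=0 S=109.8414 intr=25.4686 cont=24.0823 V=25.4686[EX]; j=1 S=134.8000 intr=0.5100 cont=6.5328 V=6.5328[hold]; j=2 S=165.4297 intr=0.0000 cont=0.1128 V=0.1128[hold]  S*(2)=109.8414
k=1: j=0 S=121.6825 intr=13.6275 cont=15.3701 V=15.3701[hold]; j=1 S=149.3316 intr=0.0000 cont=3.1305 V=3.1305[hold]  S*(1)=-
k=0: j=0 S=134.8000 intr=0.5100 cont=8.8540 V=8.8540[hold]  S*(0)=-

price = 8.8540
boundary = - - 109.8414 121.6825
tree:
8.8540
15.3701 3.1305
25.4686 6.5328 0.1128
36.1573 13.6275 0.2398 0.0000
45.8060 25.4686 0.5100 0.0000 0.0000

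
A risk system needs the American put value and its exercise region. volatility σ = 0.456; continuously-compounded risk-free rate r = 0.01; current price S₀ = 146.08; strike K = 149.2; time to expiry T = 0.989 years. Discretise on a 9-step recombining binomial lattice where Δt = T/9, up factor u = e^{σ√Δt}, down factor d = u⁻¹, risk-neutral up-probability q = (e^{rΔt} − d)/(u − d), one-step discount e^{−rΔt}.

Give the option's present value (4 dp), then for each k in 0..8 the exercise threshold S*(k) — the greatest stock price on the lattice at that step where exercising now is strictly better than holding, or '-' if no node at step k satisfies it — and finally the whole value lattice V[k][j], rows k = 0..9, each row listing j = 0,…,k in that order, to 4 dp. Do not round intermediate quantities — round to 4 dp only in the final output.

price = 28.0197
boundary = - - - - - 68.6037 79.7987 92.8207 107.9676
tree:
28.0197
36.7647 18.0610
46.9135 25.2173 9.8998
58.0624 34.2434 14.9296 4.1572
69.5538 45.0262 21.9632 6.9018 1.0206
80.5963 57.0591 31.3384 11.2678 1.9131 0.0000
90.2208 69.4013 43.0452 17.9921 3.5858 0.0000 0.0000
98.4951 80.5963 56.3793 27.8610 6.7212 0.0000 0.0000 0.0000
105.6086 90.2208 69.4013 41.2324 12.5982 0.0000 0.0000 0.0000 0.0000
111.7241 98.4951 80.5963 56.3793 23.6138 0.0000 0.0000 0.0000 0.0000 0.0000

Δt=0.10989, u=1.16318, d=0.85971, q=0.46590, disc=e^(-rΔt)=0.99890
k=9 terminal: V=max(K-S,0) → 111.7241 98.4951 80.5963 56.3793 23.6138 0.0000 0.0000 0.0000 0.0000 0.0000
k=8: j=0 S=43.5914 intr=105.6086 cont=105.4447 V=105.6086[EX]; j=1 S=58.9792 intr=90.2208 cont=90.0570 V=90.2208[EX]; j=2 S=79.7987 intr=69.4013 cont=69.2374 V=69.4013[EX]; j=3 S=107.9676 intr=41.2324 cont=41.0686 V=41.2324[EX]; j=4 S=146.0800 intr=3.1200 cont=12.5982 V=12.5982[hold]; j=5 S=197.6460 intr=0.0000 cont=0.0000 V=0.0000[hold]; j=6 S=267.4148 intr=0.0000 cont=0.0000 V=0.0000[hold]; j=7 S=361.8119 intr=0.0000 cont=0.0000 V=0.0000[hold]; j=8 S=489.5311 intr=0.0000 cont=0.0000 V=0.0000[hold]  S*(8)=107.9676
k=7: j=0 S=50.7049 intr=98.4951 cont=98.3312 V=98.4951[EX]; j=1 S=68.6037 intr=80.5963 cont=80.4325 V=80.5963[EX]; j=2 S=92.8207 intr=56.3793 cont=56.2155 V=56.3793[EX]; j=3 S=125.5862 intr=23.6138 cont=27.8610 V=27.8610[hold]; j=4 S=169.9180 intr=0.0000 cont=6.7212 V=6.7212[hold]; j=5 S=229.8989 intr=0.0000 cont=0.0000 V=0.0000[hold]; j=6 S=311.0529 intr=0.0000 cont=0.0000 V=0.0000[hold]; j=7 S=420.8541 intr=0.0000 cont=0.0000 V=0.0000[hold]  S*(7)=92.8207
k=6: j=0 S=58.9792 intr=90.2208 cont=90.0570 V=90.2208[EX]; j=1 S=79.7987 intr=69.4013 cont=69.2374 V=69.4013[EX]; j=2 S=107.9676 intr=41.2324 cont=43.0452 V=43.0452[hold]; j=3 S=146.0800 intr=3.1200 cont=17.9921 V=17.9921[hold]; j=4 S=197.6460 intr=0.0000 cont=3.5858 V=3.5858[hold]; j=5 S=267.4148 intr=0.0000 cont=0.0000 V=0.0000[hold]; j=6 S=361.8119 intr=0.0000 cont=0.0000 V=0.0000[hold]  S*(6)=79.7987
k=5: j=0 S=68.6037 intr=80.5963 cont=80.4325 V=80.5963[EX]; j=1 S=92.8207 intr=56.3793 cont=57.0591 V=57.0591[hold]; j=2 S=125.5862 intr=23.6138 cont=31.3384 V=31.3384[hold]; j=3 S=169.9180 intr=0.0000 cont=11.2678 V=11.2678[hold]; j=4 S=229.8989 intr=0.0000 cont=1.9131 V=1.9131[hold]; j=5 S=311.0529 intr=0.0000 cont=0.0000 V=0.0000[hold]  S*(5)=68.6037
k=4: j=0 S=79.7987 intr=69.4013 cont=69.5538 V=69.5538[hold]; j=1 S=107.9676 intr=41.2324 cont=45.0262 V=45.0262[hold]; j=2 S=146.0800 intr=3.1200 cont=21.9632 V=21.9632[hold]; j=3 S=197.6460 intr=0.0000 cont=6.9018 V=6.9018[hold]; j=4 S=267.4148 intr=0.0000 cont=1.0206 V=1.0206[hold]  S*(4)=-
k=3: j=0 S=92.8207 intr=56.3793 cont=58.0624 V=58.0624[hold]; j=1 S=125.5862 intr=23.6138 cont=34.2434 V=34.2434[hold]; j=2 S=169.9180 intr=0.0000 cont=14.9296 V=14.9296[hold]; j=3 S=229.8989 intr=0.0000 cont=4.1572 V=4.1572[hold]  S*(3)=-
k=2: j=0 S=107.9676 intr=41.2324 cont=46.9135 V=46.9135[hold]; j=1 S=146.0800 intr=3.1200 cont=25.2173 V=25.2173[hold]; j=2 S=197.6460 intr=0.0000 cont=9.8998 V=9.8998[hold]  S*(2)=-
k=1: j=0 S=125.5862 intr=23.6138 cont=36.7647 V=36.7647[hold]; j=1 S=169.9180 intr=0.0000 cont=18.0610 V=18.0610[hold]  S*(1)=-
k=0: j=0 S=146.0800 intr=3.1200 cont=28.0197 V=28.0197[hold]  S*(0)=-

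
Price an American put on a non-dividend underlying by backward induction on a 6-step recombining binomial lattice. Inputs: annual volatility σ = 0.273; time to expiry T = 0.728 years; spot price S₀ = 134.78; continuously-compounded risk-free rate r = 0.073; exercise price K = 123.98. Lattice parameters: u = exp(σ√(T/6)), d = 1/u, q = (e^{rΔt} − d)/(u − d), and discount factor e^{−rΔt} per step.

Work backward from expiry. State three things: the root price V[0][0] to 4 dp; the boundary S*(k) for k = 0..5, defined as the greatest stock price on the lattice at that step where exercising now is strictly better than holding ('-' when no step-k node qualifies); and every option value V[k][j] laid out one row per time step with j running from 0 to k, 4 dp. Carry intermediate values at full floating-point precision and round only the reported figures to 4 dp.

price = 5.6717
boundary = - - - 101.3279 92.1362 101.3279
tree:
5.6717
9.3285 2.4323
14.8429 4.4567 0.6270
22.6521 7.9718 1.3260 0.0000
31.8438 13.7851 2.8044 0.0000 0.0000
40.2017 22.6521 5.9310 0.0000 0.0000 0.0000
47.8014 31.8438 12.5434 0.0000 0.0000 0.0000 0.0000

params: Δt=0.12133 u=1.09976 d=0.90929 q=0.52295 e^(-rΔt)=0.99118
t_6 payoffs: 47.8014 31.8438 12.5434 0.0000 0.0000 0.0000 0.0000
t_5: node(5,0) S=83.7783 payoff=40.2017 vs cont=39.1084 → 40.2017 [stop]  node(5,1) S=101.3279 payoff=22.6521 vs cont=21.5588 → 22.6521 [stop]  node(5,2) S=122.5538 payoff=1.4262 vs cont=5.9310 → 5.9310 [wait]  node(5,3) S=148.2259 payoff=0.0000 vs cont=0.0000 → 0.0000 [wait]  node(5,4) S=179.2758 payoff=0.0000 vs cont=0.0000 → 0.0000 [wait]  node(5,5) S=216.8299 payoff=0.0000 vs cont=0.0000 → 0.0000 [wait]  ⇒ S*(5)=101.3279
t_4: node(4,0) S=92.1362 payoff=31.8438 vs cont=30.7505 → 31.8438 [stop]  node(4,1) S=111.4366 payoff=12.5434 vs cont=13.7851 → 13.7851 [wait]  node(4,2) S=134.7800 payoff=0.0000 vs cont=2.8044 → 2.8044 [wait]  node(4,3) S=163.0133 payoff=0.0000 vs cont=0.0000 → 0.0000 [wait]  node(4,4) S=197.1608 payoff=0.0000 vs cont=0.0000 → 0.0000 [wait]  ⇒ S*(4)=92.1362
t_3: node(3,0) S=101.3279 payoff=22.6521 vs cont=22.2024 → 22.6521 [stop]  node(3,1) S=122.5538 payoff=1.4262 vs cont=7.9718 → 7.9718 [wait]  node(3,2) S=148.2259 payoff=0.0000 vs cont=1.3260 → 1.3260 [wait]  node(3,3) S=179.2758 payoff=0.0000 vs cont=0.0000 → 0.0000 [wait]  ⇒ S*(3)=101.3279
t_2: node(2,0) S=111.4366 payoff=12.5434 vs cont=14.8429 → 14.8429 [wait]  node(2,1) S=134.7800 payoff=0.0000 vs cont=4.4567 → 4.4567 [wait]  node(2,2) S=163.0133 payoff=0.0000 vs cont=0.6270 → 0.6270 [wait]  ⇒ S*(2)=-
t_1: node(1,0) S=122.5538 payoff=1.4262 vs cont=9.3285 → 9.3285 [wait]  node(1,1) S=148.2259 payoff=0.0000 vs cont=2.4323 → 2.4323 [wait]  ⇒ S*(1)=-
t_0: node(0,0) S=134.7800 payoff=0.0000 vs cont=5.6717 → 5.6717 [wait]  ⇒ S*(0)=-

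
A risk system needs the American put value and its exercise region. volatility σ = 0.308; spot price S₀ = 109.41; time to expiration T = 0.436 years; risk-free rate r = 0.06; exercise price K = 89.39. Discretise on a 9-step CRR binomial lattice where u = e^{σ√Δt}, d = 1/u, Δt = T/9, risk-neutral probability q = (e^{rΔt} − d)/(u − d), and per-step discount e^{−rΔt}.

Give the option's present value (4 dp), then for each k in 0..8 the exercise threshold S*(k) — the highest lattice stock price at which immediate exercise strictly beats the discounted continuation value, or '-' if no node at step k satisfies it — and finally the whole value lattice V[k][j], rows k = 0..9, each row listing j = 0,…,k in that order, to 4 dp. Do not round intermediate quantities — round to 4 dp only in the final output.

params: Δt=0.04844 u=1.07014 d=0.93446 q=0.50451 e^(-rΔt)=0.99710
t_9 payoffs: 29.9491 21.3181 11.4338 0.1143 0.0000 0.0000 0.0000 0.0000 0.0000 0.0000
t_8: node(8,0) S=63.6102 payoff=25.7798 vs cont=25.5204 → 25.7798 [stop]  node(8,1) S=72.8466 payoff=16.5434 vs cont=16.2840 → 16.5434 [stop]  node(8,2) S=83.4242 payoff=5.9658 vs cont=5.7064 → 5.9658 [stop]  node(8,3) S=95.5376 payoff=0.0000 vs cont=0.0565 → 0.0565 [wait]  node(8,4) S=109.4100 payoff=0.0000 vs cont=0.0000 → 0.0000 [wait]  node(8,5) S=125.2967 payoff=0.0000 vs cont=0.0000 → 0.0000 [wait]  node(8,6) S=143.4902 payoff=0.0000 vs cont=0.0000 → 0.0000 [wait]  node(8,7) S=164.3255 payoff=0.0000 vs cont=0.0000 → 0.0000 [wait]  node(8,8) S=188.1861 payoff=0.0000 vs cont=0.0000 → 0.0000 [wait]  ⇒ S*(8)=83.4242
t_7: node(7,0) S=68.0719 payoff=21.3181 vs cont=21.0586 → 21.3181 [stop]  node(7,1) S=77.9562 payoff=11.4338 vs cont=11.1744 → 11.4338 [stop]  node(7,2) S=89.2757 payoff=0.1143 vs cont=2.9758 → 2.9758 [wait]  node(7,3) S=102.2388 payoff=0.0000 vs cont=0.0279 → 0.0279 [wait]  node(7,4) S=117.0842 payoff=0.0000 vs cont=0.0000 → 0.0000 [wait]  node(7,5) S=134.0852 payoff=0.0000 vs cont=0.0000 → 0.0000 [wait]  node(7,6) S=153.5548 payoff=0.0000 vs cont=0.0000 → 0.0000 [wait]  node(7,7) S=175.8515 payoff=0.0000 vs cont=0.0000 → 0.0000 [wait]  ⇒ S*(7)=77.9562
t_6: node(6,0) S=72.8466 payoff=16.5434 vs cont=16.2840 → 16.5434 [stop]  node(6,1) S=83.4242 payoff=5.9658 vs cont=7.1459 → 7.1459 [wait]  node(6,2) S=95.5376 payoff=0.0000 vs cont=1.4843 → 1.4843 [wait]  node(6,3) S=109.4100 payoff=0.0000 vs cont=0.0138 → 0.0138 [wait]  node(6,4) S=125.2967 payoff=0.0000 vs cont=0.0000 → 0.0000 [wait]  node(6,5) S=143.4902 payoff=0.0000 vs cont=0.0000 → 0.0000 [wait]  node(6,6) S=164.3255 payoff=0.0000 vs cont=0.0000 → 0.0000 [wait]  ⇒ S*(6)=72.8466
t_5: node(5,0) S=77.9562 payoff=11.4338 vs cont=11.7680 → 11.7680 [wait]  node(5,1) S=89.2757 payoff=0.1143 vs cont=4.2771 → 4.2771 [wait]  node(5,2) S=102.2388 payoff=0.0000 vs cont=0.7402 → 0.7402 [wait]  node(5,3) S=117.0842 payoff=0.0000 vs cont=0.0068 → 0.0068 [wait]  node(5,4) S=134.0852 payoff=0.0000 vs cont=0.0000 → 0.0000 [wait]  node(5,5) S=153.5548 payoff=0.0000 vs cont=0.0000 → 0.0000 [wait]  ⇒ S*(5)=-
t_4: node(4,0) S=83.4242 payoff=5.9658 vs cont=7.9655 → 7.9655 [wait]  node(4,1) S=95.5376 payoff=0.0000 vs cont=2.4855 → 2.4855 [wait]  node(4,2) S=109.4100 payoff=0.0000 vs cont=0.3691 → 0.3691 [wait]  node(4,3) S=125.2967 payoff=0.0000 vs cont=0.0034 → 0.0034 [wait]  node(4,4) S=143.4902 payoff=0.0000 vs cont=0.0000 → 0.0000 [wait]  ⇒ S*(4)=-
t_3: node(3,0) S=89.2757 payoff=0.1143 vs cont=5.1857 → 5.1857 [wait]  node(3,1) S=102.2388 payoff=0.0000 vs cont=1.4136 → 1.4136 [wait]  node(3,2) S=117.0842 payoff=0.0000 vs cont=0.1841 → 0.1841 [wait]  node(3,3) S=134.0852 payoff=0.0000 vs cont=0.0017 → 0.0017 [wait]  ⇒ S*(3)=-
t_2: node(2,0) S=95.5376 payoff=0.0000 vs cont=3.2731 → 3.2731 [wait]  node(2,1) S=109.4100 payoff=0.0000 vs cont=0.7910 → 0.7910 [wait]  node(2,2) S=125.2967 payoff=0.0000 vs cont=0.0918 → 0.0918 [wait]  ⇒ S*(2)=-
t_1: node(1,0) S=102.2388 payoff=0.0000 vs cont=2.0150 → 2.0150 [wait]  node(1,1) S=117.0842 payoff=0.0000 vs cont=0.4370 → 0.4370 [wait]  ⇒ S*(1)=-
t_0: node(0,0) S=109.4100 payoff=0.0000 vs cont=1.2153 → 1.2153 [wait]  ⇒ S*(0)=-

price = 1.2153
boundary = - - - - - - 72.8466 77.9562 83.4242
tree:
1.2153
2.0150 0.4370
3.2731 0.7910 0.0918
5.1857 1.4136 0.1841 0.0017
7.9655 2.4855 0.3691 0.0034 0.0000
11.7680 4.2771 0.7402 0.0068 0.0000 0.0000
16.5434 7.1459 1.4843 0.0138 0.0000 0.0000 0.0000
21.3181 11.4338 2.9758 0.0279 0.0000 0.0000 0.0000 0.0000
25.7798 16.5434 5.9658 0.0565 0.0000 0.0000 0.0000 0.0000 0.0000
29.9491 21.3181 11.4338 0.1143 0.0000 0.0000 0.0000 0.0000 0.0000 0.0000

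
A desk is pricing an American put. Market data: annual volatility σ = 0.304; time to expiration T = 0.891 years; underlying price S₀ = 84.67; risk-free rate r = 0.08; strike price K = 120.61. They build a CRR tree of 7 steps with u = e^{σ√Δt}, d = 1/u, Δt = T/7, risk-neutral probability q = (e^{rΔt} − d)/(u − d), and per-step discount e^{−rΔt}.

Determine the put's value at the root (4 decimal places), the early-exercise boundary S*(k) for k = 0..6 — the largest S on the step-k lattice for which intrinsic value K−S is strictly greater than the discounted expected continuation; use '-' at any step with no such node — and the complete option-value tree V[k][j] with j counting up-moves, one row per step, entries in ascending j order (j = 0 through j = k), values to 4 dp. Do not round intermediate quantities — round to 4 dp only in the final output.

params: Δt=0.12729 u=1.11456 d=0.89722 q=0.52000 e^(-rΔt)=0.98987
t_7 payoffs: 80.9814 71.3817 59.4566 44.6427 26.2403 3.3801 0.0000 0.0000
t_6: node(6,0) S=44.1684 payoff=76.4416 vs cont=75.2196 → 76.4416 [stop]  node(6,1) S=54.8678 payoff=65.7422 vs cont=64.5202 → 65.7422 [stop]  node(6,2) S=68.1591 payoff=52.4509 vs cont=51.2290 → 52.4509 [stop]  node(6,3) S=84.6700 payoff=35.9400 vs cont=34.7181 → 35.9400 [stop]  node(6,4) S=105.1805 payoff=15.4295 vs cont=14.2075 → 15.4295 [stop]  node(6,5) S=130.6596 payoff=0.0000 vs cont=1.6060 → 1.6060 [wait]  node(6,6) S=162.3106 payoff=0.0000 vs cont=0.0000 → 0.0000 [wait]  ⇒ S*(6)=105.1805
t_5: node(5,0) S=49.2283 payoff=71.3817 vs cont=70.1598 → 71.3817 [stop]  node(5,1) S=61.1534 payoff=59.4566 vs cont=58.2346 → 59.4566 [stop]  node(5,2) S=75.9673 payoff=44.6427 vs cont=43.4208 → 44.6427 [stop]  node(5,3) S=94.3697 payoff=26.2403 vs cont=25.0184 → 26.2403 [stop]  node(5,4) S=117.2299 payoff=3.3801 vs cont=8.1577 → 8.1577 [wait]  node(5,5) S=145.6277 payoff=0.0000 vs cont=0.7631 → 0.7631 [wait]  ⇒ S*(5)=94.3697
t_4: node(4,0) S=54.8678 payoff=65.7422 vs cont=64.5202 → 65.7422 [stop]  node(4,1) S=68.1591 payoff=52.4509 vs cont=51.2290 → 52.4509 [stop]  node(4,2) S=84.6700 payoff=35.9400 vs cont=34.7181 → 35.9400 [stop]  node(4,3) S=105.1805 payoff=15.4295 vs cont=16.6667 → 16.6667 [wait]  node(4,4) S=130.6596 payoff=0.0000 vs cont=4.2688 → 4.2688 [wait]  ⇒ S*(4)=84.6700
t_3: node(3,0) S=61.1534 payoff=59.4566 vs cont=58.2346 → 59.4566 [stop]  node(3,1) S=75.9673 payoff=44.6427 vs cont=43.4208 → 44.6427 [stop]  node(3,2) S=94.3697 payoff=26.2403 vs cont=25.6553 → 26.2403 [stop]  node(3,3) S=117.2299 payoff=3.3801 vs cont=10.1162 → 10.1162 [wait]  ⇒ S*(3)=94.3697
t_2: node(2,0) S=68.1591 payoff=52.4509 vs cont=51.2290 → 52.4509 [stop]  node(2,1) S=84.6700 payoff=35.9400 vs cont=34.7181 → 35.9400 [stop]  node(2,2) S=105.1805 payoff=15.4295 vs cont=17.6749 → 17.6749 [wait]  ⇒ S*(2)=84.6700
t_1: node(1,0) S=75.9673 payoff=44.6427 vs cont=43.4208 → 44.6427 [stop]  node(1,1) S=94.3697 payoff=26.2403 vs cont=26.1742 → 26.2403 [stop]  ⇒ S*(1)=94.3697
t_0: node(0,0) S=84.6700 payoff=35.9400 vs cont=34.7181 → 35.9400 [stop]  ⇒ S*(0)=84.6700

price = 35.9400
boundary = 84.6700 94.3697 84.6700 94.3697 84.6700 94.3697 105.1805
tree:
35.9400
44.6427 26.2403
52.4509 35.9400 17.6749
59.4566 44.6427 26.2403 10.1162
65.7422 52.4509 35.9400 16.6667 4.2688
71.3817 59.4566 44.6427 26.2403 8.1577 0.7631
76.4416 65.7422 52.4509 35.9400 15.4295 1.6060 0.0000
80.9814 71.3817 59.4566 44.6427 26.2403 3.3801 0.0000 0.0000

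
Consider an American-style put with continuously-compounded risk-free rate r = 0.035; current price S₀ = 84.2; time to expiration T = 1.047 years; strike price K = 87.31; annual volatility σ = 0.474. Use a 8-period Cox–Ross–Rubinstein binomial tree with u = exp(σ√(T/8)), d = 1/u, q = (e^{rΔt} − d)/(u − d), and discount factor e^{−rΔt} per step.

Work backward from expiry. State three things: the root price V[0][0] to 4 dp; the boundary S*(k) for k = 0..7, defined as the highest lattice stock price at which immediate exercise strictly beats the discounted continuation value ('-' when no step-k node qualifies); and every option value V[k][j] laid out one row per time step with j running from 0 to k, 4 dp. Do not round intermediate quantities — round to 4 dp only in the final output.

Δt=0.13087  u=1.18706  d=0.84242  q=0.47056  discount=0.99543
step 8 (expiry): payoffs max(K−S,0) = 65.9531 57.2158 44.9042 27.5558 3.1100 0.0000 0.0000 0.0000 0.0000
step 7: (k=7,j=0): S=25.3519, (K−S)⁺=61.9581, hold=61.5591 ⇒ V=61.9581 exercise | (k=7,j=1): S=35.7235, (K−S)⁺=51.5865, hold=51.1875 ⇒ V=51.5865 exercise | (k=7,j=2): S=50.3381, (K−S)⁺=36.9719, hold=36.5728 ⇒ V=36.9719 exercise | (k=7,j=3): S=70.9317, (K−S)⁺=16.3783, hold=15.9793 ⇒ V=16.3783 exercise | (k=7,j=4): S=99.9502, (K−S)⁺=0.0000, hold=1.6390 ⇒ V=1.6390 continue | (k=7,j=5): S=140.8403, (K−S)⁺=0.0000, hold=0.0000 ⇒ V=0.0000 continue | (k=7,j=6): S=198.4588, (K−S)⁺=0.0000, hold=0.0000 ⇒ V=0.0000 continue | (k=7,j=7): S=279.6493, (K−S)⁺=0.0000, hold=0.0000 ⇒ V=0.0000 continue  boundary S*=70.9317
step 6: (k=6,j=0): S=30.0942, (K−S)⁺=57.2158, hold=56.8168 ⇒ V=57.2158 exercise | (k=6,j=1): S=42.4058, (K−S)⁺=44.9042, hold=44.5052 ⇒ V=44.9042 exercise | (k=6,j=2): S=59.7542, (K−S)⁺=27.5558, hold=27.1567 ⇒ V=27.5558 exercise | (k=6,j=3): S=84.2000, (K−S)⁺=3.1100, hold=9.3995 ⇒ V=9.3995 continue | (k=6,j=4): S=118.6466, (K−S)⁺=0.0000, hold=0.8638 ⇒ V=0.8638 continue | (k=6,j=5): S=167.1855, (K−S)⁺=0.0000, hold=0.0000 ⇒ V=0.0000 continue | (k=6,j=6): S=235.5820, (K−S)⁺=0.0000, hold=0.0000 ⇒ V=0.0000 continue  boundary S*=59.7542
step 5: (k=5,j=0): S=35.7235, (K−S)⁺=51.5865, hold=51.1875 ⇒ V=51.5865 exercise | (k=5,j=1): S=50.3381, (K−S)⁺=36.9719, hold=36.5728 ⇒ V=36.9719 exercise | (k=5,j=2): S=70.9317, (K−S)⁺=16.3783, hold=18.9253 ⇒ V=18.9253 continue | (k=5,j=3): S=99.9502, (K−S)⁺=0.0000, hold=5.3584 ⇒ V=5.3584 continue | (k=5,j=4): S=140.8403, (K−S)⁺=0.0000, hold=0.4552 ⇒ V=0.4552 continue | (k=5,j=5): S=198.4588, (K−S)⁺=0.0000, hold=0.0000 ⇒ V=0.0000 continue  boundary S*=50.3381
step 4: (k=4,j=0): S=42.4058, (K−S)⁺=44.9042, hold=44.5052 ⇒ V=44.9042 exercise | (k=4,j=1): S=59.7542, (K−S)⁺=27.5558, hold=28.3498 ⇒ V=28.3498 continue | (k=4,j=2): S=84.2000, (K−S)⁺=3.1100, hold=12.4840 ⇒ V=12.4840 continue | (k=4,j=3): S=118.6466, (K−S)⁺=0.0000, hold=3.0372 ⇒ V=3.0372 continue | (k=4,j=4): S=167.1855, (K−S)⁺=0.0000, hold=0.2399 ⇒ V=0.2399 continue  boundary S*=42.4058
step 3: (k=3,j=0): S=50.3381, (K−S)⁺=36.9719, hold=36.9448 ⇒ V=36.9719 exercise | (k=3,j=1): S=70.9317, (K−S)⁺=16.3783, hold=20.7886 ⇒ V=20.7886 continue | (k=3,j=2): S=99.9502, (K−S)⁺=0.0000, hold=8.0020 ⇒ V=8.0020 continue | (k=3,j=3): S=140.8403, (K−S)⁺=0.0000, hold=1.7131 ⇒ V=1.7131 continue  boundary S*=50.3381
step 2: (k=2,j=0): S=59.7542, (K−S)⁺=27.5558, hold=29.2225 ⇒ V=29.2225 continue | (k=2,j=1): S=84.2000, (K−S)⁺=3.1100, hold=14.7042 ⇒ V=14.7042 continue | (k=2,j=2): S=118.6466, (K−S)⁺=0.0000, hold=5.0197 ⇒ V=5.0197 continue  boundary S*=-
step 1: (k=1,j=0): S=70.9317, (K−S)⁺=16.3783, hold=22.2885 ⇒ V=22.2885 continue | (k=1,j=1): S=99.9502, (K−S)⁺=0.0000, hold=10.1007 ⇒ V=10.1007 continue  boundary S*=-
step 0: (k=0,j=0): S=84.2000, (K−S)⁺=3.1100, hold=16.4778 ⇒ V=16.4778 continue  boundary S*=-

price = 16.4778
boundary = - - - 50.3381 42.4058 50.3381 59.7542 70.9317
tree:
16.4778
22.2885 10.1007
29.2225 14.7042 5.0197
36.9719 20.7886 8.0020 1.7131
44.9042 28.3498 12.4840 3.0372 0.2399
51.5865 36.9719 18.9253 5.3584 0.4552 0.0000
57.2158 44.9042 27.5558 9.3995 0.8638 0.0000 0.0000
61.9581 51.5865 36.9719 16.3783 1.6390 0.0000 0.0000 0.0000
65.9531 57.2158 44.9042 27.5558 3.1100 0.0000 0.0000 0.0000 0.0000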